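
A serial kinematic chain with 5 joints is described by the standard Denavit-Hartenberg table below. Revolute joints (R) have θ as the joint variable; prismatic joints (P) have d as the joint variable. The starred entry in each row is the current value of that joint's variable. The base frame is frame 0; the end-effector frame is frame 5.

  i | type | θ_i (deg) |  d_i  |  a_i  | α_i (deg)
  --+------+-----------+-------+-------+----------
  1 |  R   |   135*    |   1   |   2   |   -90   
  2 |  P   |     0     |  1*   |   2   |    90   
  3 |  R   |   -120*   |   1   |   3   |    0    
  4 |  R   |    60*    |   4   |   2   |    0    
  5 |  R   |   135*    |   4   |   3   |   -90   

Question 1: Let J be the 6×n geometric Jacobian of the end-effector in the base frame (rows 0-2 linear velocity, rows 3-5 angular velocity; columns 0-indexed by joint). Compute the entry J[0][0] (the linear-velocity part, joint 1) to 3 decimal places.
axis z_0 = ẑ; lever o_n−o_0 = (-2.7182,3.3296,10.0000)
cross product → J_v[:, 0] = (-3.3296,-2.7182,0.0000)
J_ω[:, 0] = z_0
entry J[0][0] = -3.3296

-3.330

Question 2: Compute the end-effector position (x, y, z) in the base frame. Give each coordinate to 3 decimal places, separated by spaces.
after link 1: o_1 = (-1.4142, 1.4142, 1.0000)
after link 2: o_2 = (-3.5355, 2.1213, 1.0000)
after link 3: o_3 = (-0.6378, 2.8978, 2.0000)
after link 4: o_4 = (-0.1201, 4.8296, 6.0000)
after link 5: o_5 = (-2.7182, 3.3296, 10.0000)

-2.718 3.330 10.000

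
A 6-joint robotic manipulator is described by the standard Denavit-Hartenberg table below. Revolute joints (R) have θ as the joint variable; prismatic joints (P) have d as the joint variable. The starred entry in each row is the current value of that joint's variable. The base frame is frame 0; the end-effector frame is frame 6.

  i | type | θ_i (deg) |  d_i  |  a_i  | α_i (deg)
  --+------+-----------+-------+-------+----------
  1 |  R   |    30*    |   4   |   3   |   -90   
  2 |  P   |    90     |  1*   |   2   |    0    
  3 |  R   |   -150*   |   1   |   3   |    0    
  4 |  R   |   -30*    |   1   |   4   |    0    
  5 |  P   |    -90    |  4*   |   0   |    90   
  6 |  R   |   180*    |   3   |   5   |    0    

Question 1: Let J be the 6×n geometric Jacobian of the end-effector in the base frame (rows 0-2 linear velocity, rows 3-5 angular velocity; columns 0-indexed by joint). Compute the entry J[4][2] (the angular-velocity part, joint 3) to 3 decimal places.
0.866

axis z_2 = (-0.5000,0.8660,0.0000); lever o_n−o_2 = (2.6292,8.4462,3.5981)
cross product → J_v[:, 2] = (3.1160,1.7990,-6.5000)
J_ω[:, 2] = z_2
entry J[4][2] = 0.8660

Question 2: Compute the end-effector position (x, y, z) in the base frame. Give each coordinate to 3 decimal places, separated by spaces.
after link 1: o_1 = (2.5981, 1.5000, 4.0000)
after link 2: o_2 = (2.0981, 2.3660, 2.0000)
after link 3: o_3 = (2.8971, 3.9821, 4.5981)
after link 4: o_4 = (2.3971, 4.8481, 8.5981)
after link 5: o_5 = (0.3971, 8.3122, 8.5981)
after link 6: o_6 = (4.7272, 10.8122, 5.5981)

4.727 10.812 5.598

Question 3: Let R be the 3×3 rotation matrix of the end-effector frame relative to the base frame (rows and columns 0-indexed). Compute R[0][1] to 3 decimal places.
End-effector y-axis (col 1 of R) = (0.5000,-0.8660,-0.0000)
R[0][1] = 0.5000

0.500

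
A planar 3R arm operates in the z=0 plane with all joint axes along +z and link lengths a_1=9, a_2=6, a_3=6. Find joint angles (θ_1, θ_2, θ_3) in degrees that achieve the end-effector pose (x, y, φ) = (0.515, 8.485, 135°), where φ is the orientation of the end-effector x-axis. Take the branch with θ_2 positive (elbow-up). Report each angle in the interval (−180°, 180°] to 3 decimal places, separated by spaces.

-0.004 135.000 0.004

wrist centre = target − a_3·(cos φ, sin φ) = (4.7576, 4.2424)
cos θ_2 = (40.6328−9²−6²)/(2·9·6) = -0.7071; θ_2 = 134.9998° (elbow-up)
β = atan2(4.2424,4.7576) = 41.7232°; ψ = atan2(4.2427,4.7574) = 41.7268°
θ_1 = β − ψ = -0.0036°
θ_3 = φ − θ_1 − θ_2 = 0.0038° (wrapped to (-180°,180°])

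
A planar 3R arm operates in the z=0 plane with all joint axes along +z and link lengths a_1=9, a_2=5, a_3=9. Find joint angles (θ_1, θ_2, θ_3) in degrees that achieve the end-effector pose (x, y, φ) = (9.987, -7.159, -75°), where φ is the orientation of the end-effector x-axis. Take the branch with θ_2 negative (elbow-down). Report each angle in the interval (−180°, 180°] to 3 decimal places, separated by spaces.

wrist centre = target − a_3·(cos φ, sin φ) = (7.6576, 1.5343)
cos θ_2 = (60.9935−9²−5²)/(2·9·5) = -0.5001; θ_2 = -120.0048° (elbow-down)
β = atan2(1.5343,7.6576) = 11.3301°; ψ = atan2(-4.3299,6.4996) = -33.6707°
θ_1 = β − ψ = 45.0008°
θ_3 = φ − θ_1 − θ_2 = 0.0040° (wrapped to (-180°,180°])

45.001 -120.005 0.004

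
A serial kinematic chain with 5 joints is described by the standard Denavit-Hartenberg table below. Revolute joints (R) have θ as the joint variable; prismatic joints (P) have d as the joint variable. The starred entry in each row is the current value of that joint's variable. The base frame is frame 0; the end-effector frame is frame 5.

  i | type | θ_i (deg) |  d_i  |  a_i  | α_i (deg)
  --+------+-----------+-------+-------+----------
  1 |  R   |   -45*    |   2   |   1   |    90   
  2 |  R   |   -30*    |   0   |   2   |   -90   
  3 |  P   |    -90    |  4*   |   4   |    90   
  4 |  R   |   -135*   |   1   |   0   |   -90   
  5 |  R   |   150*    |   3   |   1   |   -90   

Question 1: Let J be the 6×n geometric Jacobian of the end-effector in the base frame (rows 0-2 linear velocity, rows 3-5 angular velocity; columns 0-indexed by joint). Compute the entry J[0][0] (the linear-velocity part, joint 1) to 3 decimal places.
7.268

axis z_0 = ẑ; lever o_n−o_0 = (-2.2551,-7.2678,3.4073)
cross product → J_v[:, 0] = (7.2678,-2.2551,0.0000)
J_ω[:, 0] = z_0
entry J[0][0] = 7.2678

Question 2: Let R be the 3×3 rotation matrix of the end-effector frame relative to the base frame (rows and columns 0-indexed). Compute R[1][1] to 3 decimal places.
0.250

End-effector y-axis (col 1 of R) = (0.7500,0.2500,0.6124)
R[1][1] = 0.2500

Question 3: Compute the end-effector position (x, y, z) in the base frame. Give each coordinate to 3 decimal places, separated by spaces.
-2.255 -7.268 3.407

after link 1: o_1 = (0.7071, -0.7071, 2.0000)
after link 2: o_2 = (1.9319, -1.9319, 1.0000)
after link 3: o_3 = (0.5176, -6.1745, 4.4641)
after link 4: o_4 = (-0.0947, -5.5621, 4.9641)
after link 5: o_5 = (-2.2551, -7.2678, 3.4073)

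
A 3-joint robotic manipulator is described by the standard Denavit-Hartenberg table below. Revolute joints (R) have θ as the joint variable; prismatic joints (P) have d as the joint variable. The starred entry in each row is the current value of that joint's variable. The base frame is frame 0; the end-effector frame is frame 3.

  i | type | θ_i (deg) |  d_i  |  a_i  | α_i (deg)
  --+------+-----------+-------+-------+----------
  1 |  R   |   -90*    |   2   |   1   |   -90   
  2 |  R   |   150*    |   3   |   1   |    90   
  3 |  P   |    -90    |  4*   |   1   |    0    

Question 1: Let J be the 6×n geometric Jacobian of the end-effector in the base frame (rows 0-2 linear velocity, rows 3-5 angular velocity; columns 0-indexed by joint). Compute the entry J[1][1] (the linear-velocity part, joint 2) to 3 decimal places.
3.964

axis z_1 = (1.0000,0.0000,0.0000); lever o_n−o_1 = (2.0000,-1.1340,-3.9641)
cross product → J_v[:, 1] = (-0.0000,3.9641,-1.1340)
J_ω[:, 1] = z_1
entry J[1][1] = 3.9641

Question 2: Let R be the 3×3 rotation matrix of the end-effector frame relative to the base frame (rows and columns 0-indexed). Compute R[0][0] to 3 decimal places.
End-effector x-axis (col 0 of R) = (-1.0000,-0.0000,-0.0000)
R[0][0] = -1.0000

-1.000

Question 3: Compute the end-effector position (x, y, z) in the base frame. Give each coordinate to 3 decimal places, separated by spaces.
2.000 -2.134 -1.964

after link 1: o_1 = (0.0000, -1.0000, 2.0000)
after link 2: o_2 = (3.0000, -0.1340, 1.5000)
after link 3: o_3 = (2.0000, -2.1340, -1.9641)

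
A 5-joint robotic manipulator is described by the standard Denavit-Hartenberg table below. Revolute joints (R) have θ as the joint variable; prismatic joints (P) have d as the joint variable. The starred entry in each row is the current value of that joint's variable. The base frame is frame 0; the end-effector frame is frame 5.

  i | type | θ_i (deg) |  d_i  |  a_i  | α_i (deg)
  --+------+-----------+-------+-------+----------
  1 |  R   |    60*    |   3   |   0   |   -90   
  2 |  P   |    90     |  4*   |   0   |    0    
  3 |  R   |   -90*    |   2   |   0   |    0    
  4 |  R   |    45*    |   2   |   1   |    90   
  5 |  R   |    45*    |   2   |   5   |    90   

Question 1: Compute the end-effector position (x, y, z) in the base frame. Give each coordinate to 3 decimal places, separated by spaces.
after link 1: o_1 = (0.0000, 0.0000, 3.0000)
after link 2: o_2 = (-3.4641, 2.0000, 3.0000)
after link 3: o_3 = (-5.1962, 3.0000, 3.0000)
after link 4: o_4 = (-6.5746, 4.6124, 2.2929)
after link 5: o_5 = (-7.6794, 9.7699, 1.2071)

-7.679 9.770 1.207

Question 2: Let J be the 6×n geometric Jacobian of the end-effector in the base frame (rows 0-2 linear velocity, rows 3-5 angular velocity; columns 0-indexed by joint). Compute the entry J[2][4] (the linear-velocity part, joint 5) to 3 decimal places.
2.500

axis z_4 = (0.3536,0.6124,0.7071); lever o_n−o_4 = (-1.1048,5.1576,-1.0858)
cross product → J_v[:, 4] = (-4.3119,-0.3973,2.5000)
J_ω[:, 4] = z_4
entry J[2][4] = 2.5000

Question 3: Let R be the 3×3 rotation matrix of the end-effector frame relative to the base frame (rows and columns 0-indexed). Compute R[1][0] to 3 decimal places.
End-effector x-axis (col 0 of R) = (-0.3624,0.7866,-0.5000)
R[1][0] = 0.7866

0.787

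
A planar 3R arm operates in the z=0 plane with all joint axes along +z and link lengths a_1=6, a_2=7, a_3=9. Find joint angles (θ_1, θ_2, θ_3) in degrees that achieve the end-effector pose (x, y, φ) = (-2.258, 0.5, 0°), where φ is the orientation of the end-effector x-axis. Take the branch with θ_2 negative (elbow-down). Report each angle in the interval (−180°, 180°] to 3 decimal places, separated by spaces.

-149.997 -60.006 -149.997

wrist centre = target − a_3·(cos φ, sin φ) = (-11.2580, 0.5000)
cos θ_2 = (126.9926−6²−7²)/(2·6·7) = 0.4999; θ_2 = -60.0059° (elbow-down)
β = atan2(0.5000,-11.2580) = 177.4570°; ψ = atan2(-6.0625,9.4994) = -32.5462°
θ_1 = β − ψ = 210.0032°
θ_3 = φ − θ_1 − θ_2 = -149.9973° (wrapped to (-180°,180°])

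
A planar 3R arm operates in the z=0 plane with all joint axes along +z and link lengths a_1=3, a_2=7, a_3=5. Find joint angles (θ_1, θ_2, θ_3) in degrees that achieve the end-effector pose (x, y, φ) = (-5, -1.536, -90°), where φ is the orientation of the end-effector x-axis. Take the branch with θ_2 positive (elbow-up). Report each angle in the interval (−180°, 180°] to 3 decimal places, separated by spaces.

wrist centre = target − a_3·(cos φ, sin φ) = (-5.0000, 3.4640)
cos θ_2 = (36.9993−3²−7²)/(2·3·7) = -0.5000; θ_2 = 120.0011° (elbow-up)
β = atan2(3.4640,-5.0000) = 145.2858°; ψ = atan2(6.0621,-0.5001) = 94.7162°
θ_1 = β − ψ = 50.5696°
θ_3 = φ − θ_1 − θ_2 = 99.4293° (wrapped to (-180°,180°])

50.570 120.001 99.429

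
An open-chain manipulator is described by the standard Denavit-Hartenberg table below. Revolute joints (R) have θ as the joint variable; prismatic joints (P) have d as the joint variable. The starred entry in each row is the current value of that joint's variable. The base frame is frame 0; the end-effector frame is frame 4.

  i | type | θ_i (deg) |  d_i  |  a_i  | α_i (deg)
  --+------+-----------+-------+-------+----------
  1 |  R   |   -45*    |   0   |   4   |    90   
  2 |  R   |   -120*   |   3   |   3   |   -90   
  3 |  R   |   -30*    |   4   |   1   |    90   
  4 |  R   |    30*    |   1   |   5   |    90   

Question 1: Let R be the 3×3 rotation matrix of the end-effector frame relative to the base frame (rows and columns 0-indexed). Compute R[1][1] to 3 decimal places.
End-effector y-axis (col 1 of R) = (-0.4356,-0.7891,0.4330)
R[1][1] = -0.7891

-0.789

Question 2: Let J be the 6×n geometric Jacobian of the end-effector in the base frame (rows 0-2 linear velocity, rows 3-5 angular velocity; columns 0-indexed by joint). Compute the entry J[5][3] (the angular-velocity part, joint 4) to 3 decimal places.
axis z_3 = (-0.4356,-0.7891,0.4330); lever o_n−o_3 = (-1.7614,-2.5252,-4.0646)
cross product → J_v[:, 3] = (4.3010,-2.5332,-0.2901)
J_ω[:, 3] = z_3
entry J[5][3] = 0.4330

0.433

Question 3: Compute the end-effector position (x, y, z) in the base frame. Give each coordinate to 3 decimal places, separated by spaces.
after link 1: o_1 = (2.8284, -2.8284, 0.0000)
after link 2: o_2 = (-0.3536, -3.8891, -2.5981)
after link 3: o_3 = (1.4362, -6.3859, -5.3481)
after link 4: o_4 = (-0.3252, -8.9111, -9.4127)

-0.325 -8.911 -9.413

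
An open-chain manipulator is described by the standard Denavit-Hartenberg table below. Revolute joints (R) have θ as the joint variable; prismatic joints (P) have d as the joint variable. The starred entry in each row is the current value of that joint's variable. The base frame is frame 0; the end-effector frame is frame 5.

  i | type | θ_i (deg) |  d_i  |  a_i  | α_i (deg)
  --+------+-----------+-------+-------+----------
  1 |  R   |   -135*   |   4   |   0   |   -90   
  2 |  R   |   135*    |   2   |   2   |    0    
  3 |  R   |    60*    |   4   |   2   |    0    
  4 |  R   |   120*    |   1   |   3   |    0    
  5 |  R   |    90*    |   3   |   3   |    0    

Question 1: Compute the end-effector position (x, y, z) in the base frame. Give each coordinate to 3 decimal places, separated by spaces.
6.437 -7.705 3.103

after link 1: o_1 = (0.0000, 0.0000, 4.0000)
after link 2: o_2 = (2.4142, -0.4142, 2.5858)
after link 3: o_3 = (6.6087, -1.8766, 3.1034)
after link 4: o_4 = (5.8158, -4.0837, 5.2247)
after link 5: o_5 = (6.4371, -7.7050, 3.1034)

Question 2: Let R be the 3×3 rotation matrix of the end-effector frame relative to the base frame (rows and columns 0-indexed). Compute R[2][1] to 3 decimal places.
-0.707

End-effector y-axis (col 1 of R) = (0.5000,0.5000,-0.7071)
R[2][1] = -0.7071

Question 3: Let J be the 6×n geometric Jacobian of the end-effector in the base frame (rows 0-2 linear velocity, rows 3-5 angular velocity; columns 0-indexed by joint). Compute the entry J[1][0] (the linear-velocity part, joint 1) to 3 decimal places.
axis z_0 = ẑ; lever o_n−o_0 = (6.4371,-7.7050,3.1034)
cross product → J_v[:, 0] = (7.7050,6.4371,-0.0000)
J_ω[:, 0] = z_0
entry J[1][0] = 6.4371

6.437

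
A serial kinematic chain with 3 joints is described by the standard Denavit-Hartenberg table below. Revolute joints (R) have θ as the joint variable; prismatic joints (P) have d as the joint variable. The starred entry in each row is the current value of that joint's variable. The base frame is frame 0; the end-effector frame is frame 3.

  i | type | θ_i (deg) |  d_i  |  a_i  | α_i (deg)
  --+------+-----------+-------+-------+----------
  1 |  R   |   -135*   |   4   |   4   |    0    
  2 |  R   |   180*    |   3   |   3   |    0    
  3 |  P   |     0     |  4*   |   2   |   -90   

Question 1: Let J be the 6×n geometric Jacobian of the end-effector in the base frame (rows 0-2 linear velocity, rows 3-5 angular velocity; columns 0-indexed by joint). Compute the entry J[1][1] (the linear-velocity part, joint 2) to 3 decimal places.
3.536

axis z_1 = (0.0000,0.0000,1.0000); lever o_n−o_1 = (3.5355,3.5355,7.0000)
cross product → J_v[:, 1] = (-3.5355,3.5355,0.0000)
J_ω[:, 1] = z_1
entry J[1][1] = 3.5355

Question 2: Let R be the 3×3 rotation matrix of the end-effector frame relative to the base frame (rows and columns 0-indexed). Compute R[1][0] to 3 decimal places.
0.707

End-effector x-axis (col 0 of R) = (0.7071,0.7071,0.0000)
R[1][0] = 0.7071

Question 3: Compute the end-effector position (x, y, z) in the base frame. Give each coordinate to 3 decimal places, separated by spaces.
after link 1: o_1 = (-2.8284, -2.8284, 4.0000)
after link 2: o_2 = (-0.7071, -0.7071, 7.0000)
after link 3: o_3 = (0.7071, 0.7071, 11.0000)

0.707 0.707 11.000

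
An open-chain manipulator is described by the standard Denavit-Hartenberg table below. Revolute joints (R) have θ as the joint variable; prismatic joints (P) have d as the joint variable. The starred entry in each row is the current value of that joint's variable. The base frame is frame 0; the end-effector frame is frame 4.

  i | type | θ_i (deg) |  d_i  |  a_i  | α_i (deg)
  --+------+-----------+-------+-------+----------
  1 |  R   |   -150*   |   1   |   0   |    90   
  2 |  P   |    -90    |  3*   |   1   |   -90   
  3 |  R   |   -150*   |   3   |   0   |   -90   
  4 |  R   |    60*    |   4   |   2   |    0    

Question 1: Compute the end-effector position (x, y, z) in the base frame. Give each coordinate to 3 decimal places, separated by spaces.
-4.580 5.397 -1.134

after link 1: o_1 = (0.0000, 0.0000, 1.0000)
after link 2: o_2 = (-1.5000, 2.5981, 0.0000)
after link 3: o_3 = (-4.0981, 1.0981, 0.0000)
after link 4: o_4 = (-4.5801, 5.3971, -1.1340)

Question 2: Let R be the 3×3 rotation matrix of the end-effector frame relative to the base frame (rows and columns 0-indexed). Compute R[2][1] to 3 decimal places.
-0.750

End-effector y-axis (col 1 of R) = (0.6495,-0.1250,-0.7500)
R[2][1] = -0.7500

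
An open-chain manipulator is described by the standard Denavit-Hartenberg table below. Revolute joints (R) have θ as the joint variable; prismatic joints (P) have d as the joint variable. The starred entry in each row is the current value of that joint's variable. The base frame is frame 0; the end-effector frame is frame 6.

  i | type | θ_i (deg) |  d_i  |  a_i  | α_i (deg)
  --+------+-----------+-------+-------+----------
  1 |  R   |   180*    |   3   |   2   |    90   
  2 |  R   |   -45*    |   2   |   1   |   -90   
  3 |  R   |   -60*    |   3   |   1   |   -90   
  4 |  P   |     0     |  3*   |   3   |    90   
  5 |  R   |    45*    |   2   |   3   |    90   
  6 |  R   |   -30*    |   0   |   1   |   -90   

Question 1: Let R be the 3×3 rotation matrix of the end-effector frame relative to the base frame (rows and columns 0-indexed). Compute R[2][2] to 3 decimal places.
End-effector z-axis (col 2 of R) = (-0.9539,0.1294,0.2709)
R[2][2] = 0.2709

0.271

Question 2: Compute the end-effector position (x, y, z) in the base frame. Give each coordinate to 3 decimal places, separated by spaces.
-11.781 4.965 -0.417

after link 1: o_1 = (-2.0000, 0.0000, 3.0000)
after link 2: o_2 = (-2.7071, 2.0000, 2.2929)
after link 3: o_3 = (-5.1820, 2.8660, 4.0607)
after link 4: o_4 = (-8.0798, 3.9641, 1.1629)
after link 5: o_5 = (-11.5430, 4.7406, 0.5281)
after link 6: o_6 = (-11.7810, 4.9647, -0.4170)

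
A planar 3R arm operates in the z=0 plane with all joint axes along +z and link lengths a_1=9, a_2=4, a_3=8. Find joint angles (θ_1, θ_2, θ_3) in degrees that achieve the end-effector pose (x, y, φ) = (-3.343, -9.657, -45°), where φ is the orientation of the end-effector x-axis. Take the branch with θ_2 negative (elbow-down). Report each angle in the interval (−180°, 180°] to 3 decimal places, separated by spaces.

-132.074 -90.001 177.075

wrist centre = target − a_3·(cos φ, sin φ) = (-8.9999, -4.0001)
cos θ_2 = (96.9985−9²−4²)/(2·9·4) = -0.0000; θ_2 = -90.0012° (elbow-down)
β = atan2(-4.0001,-8.9999) = -156.0364°; ψ = atan2(-4.0000,8.9999) = -23.9627°
θ_1 = β − ψ = -132.0737°
θ_3 = φ − θ_1 − θ_2 = 177.0749° (wrapped to (-180°,180°])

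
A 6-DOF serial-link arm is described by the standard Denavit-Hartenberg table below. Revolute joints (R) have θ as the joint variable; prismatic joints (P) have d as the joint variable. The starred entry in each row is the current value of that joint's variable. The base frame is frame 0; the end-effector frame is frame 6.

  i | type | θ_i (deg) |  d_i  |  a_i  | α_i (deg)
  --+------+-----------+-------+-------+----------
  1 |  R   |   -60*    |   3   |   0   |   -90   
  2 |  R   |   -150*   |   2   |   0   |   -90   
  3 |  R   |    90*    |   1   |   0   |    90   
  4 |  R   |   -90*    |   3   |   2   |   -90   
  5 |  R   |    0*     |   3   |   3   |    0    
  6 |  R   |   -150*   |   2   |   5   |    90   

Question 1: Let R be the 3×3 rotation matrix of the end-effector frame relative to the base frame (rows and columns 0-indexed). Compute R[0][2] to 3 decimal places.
End-effector z-axis (col 2 of R) = (0.5000,-0.8660,-0.0000)
R[0][2] = 0.5000

0.500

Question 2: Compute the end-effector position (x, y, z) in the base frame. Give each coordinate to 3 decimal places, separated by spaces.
-4.897 2.482 6.036

after link 1: o_1 = (0.0000, 0.0000, 3.0000)
after link 2: o_2 = (1.7321, 1.0000, 3.0000)
after link 3: o_3 = (1.9821, 0.5670, 3.8660)
after link 4: o_4 = (0.1830, 3.6830, 3.6340)
after link 5: o_5 = (-3.1651, 3.4821, 1.0359)
after link 6: o_6 = (-4.8971, 2.4821, 6.0359)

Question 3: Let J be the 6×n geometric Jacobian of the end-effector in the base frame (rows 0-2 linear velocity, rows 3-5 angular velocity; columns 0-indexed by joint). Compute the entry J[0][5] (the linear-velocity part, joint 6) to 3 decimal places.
-2.500

axis z_5 = (-0.8660,-0.5000,0.0000); lever o_n−o_5 = (-1.7321,-1.0000,5.0000)
cross product → J_v[:, 5] = (-2.5000,4.3301,0.0000)
J_ω[:, 5] = z_5
entry J[0][5] = -2.5000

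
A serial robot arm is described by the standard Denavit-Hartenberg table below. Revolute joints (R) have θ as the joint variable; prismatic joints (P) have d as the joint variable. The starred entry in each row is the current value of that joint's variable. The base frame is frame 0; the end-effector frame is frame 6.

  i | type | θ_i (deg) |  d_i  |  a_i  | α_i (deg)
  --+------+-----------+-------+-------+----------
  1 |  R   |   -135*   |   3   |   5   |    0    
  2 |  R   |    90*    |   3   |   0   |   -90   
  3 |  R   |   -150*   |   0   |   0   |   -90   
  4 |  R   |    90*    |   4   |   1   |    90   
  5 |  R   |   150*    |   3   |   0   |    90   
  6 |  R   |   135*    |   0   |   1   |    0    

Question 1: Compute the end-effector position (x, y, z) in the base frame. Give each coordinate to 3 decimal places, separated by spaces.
-5.657 -3.695 11.011

after link 1: o_1 = (-3.5355, -3.5355, 3.0000)
after link 2: o_2 = (-3.5355, -3.5355, 6.0000)
after link 3: o_3 = (-3.5355, -3.5355, 6.0000)
after link 4: o_4 = (-2.8284, -5.6569, 9.4641)
after link 5: o_5 = (-4.6655, -3.8197, 10.9641)
after link 6: o_6 = (-5.6566, -3.6947, 11.0115)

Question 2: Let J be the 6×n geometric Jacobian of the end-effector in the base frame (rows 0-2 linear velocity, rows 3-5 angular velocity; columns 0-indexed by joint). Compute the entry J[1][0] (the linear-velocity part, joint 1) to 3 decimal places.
-5.657

axis z_0 = ẑ; lever o_n−o_0 = (-5.6566,-3.6947,11.0115)
cross product → J_v[:, 0] = (3.6947,-5.6566,0.0000)
J_ω[:, 0] = z_0
entry J[1][0] = -5.6566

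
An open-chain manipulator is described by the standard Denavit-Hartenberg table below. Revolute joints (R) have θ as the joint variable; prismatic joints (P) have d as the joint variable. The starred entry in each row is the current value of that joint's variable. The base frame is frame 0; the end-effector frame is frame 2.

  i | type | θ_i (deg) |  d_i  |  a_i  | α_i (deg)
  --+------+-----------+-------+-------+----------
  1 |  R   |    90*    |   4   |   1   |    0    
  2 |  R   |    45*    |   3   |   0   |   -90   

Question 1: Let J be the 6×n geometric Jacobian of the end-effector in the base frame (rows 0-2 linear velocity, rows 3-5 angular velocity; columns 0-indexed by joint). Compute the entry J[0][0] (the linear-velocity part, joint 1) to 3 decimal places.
axis z_0 = ẑ; lever o_n−o_0 = (0.0000,1.0000,7.0000)
cross product → J_v[:, 0] = (-1.0000,0.0000,0.0000)
J_ω[:, 0] = z_0
entry J[0][0] = -1.0000

-1.000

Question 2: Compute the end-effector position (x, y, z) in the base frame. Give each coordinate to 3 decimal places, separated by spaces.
0.000 1.000 7.000

after link 1: o_1 = (0.0000, 1.0000, 4.0000)
after link 2: o_2 = (0.0000, 1.0000, 7.0000)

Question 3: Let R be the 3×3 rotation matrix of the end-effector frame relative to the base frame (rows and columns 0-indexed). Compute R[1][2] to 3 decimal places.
-0.707

End-effector z-axis (col 2 of R) = (-0.7071,-0.7071,0.0000)
R[1][2] = -0.7071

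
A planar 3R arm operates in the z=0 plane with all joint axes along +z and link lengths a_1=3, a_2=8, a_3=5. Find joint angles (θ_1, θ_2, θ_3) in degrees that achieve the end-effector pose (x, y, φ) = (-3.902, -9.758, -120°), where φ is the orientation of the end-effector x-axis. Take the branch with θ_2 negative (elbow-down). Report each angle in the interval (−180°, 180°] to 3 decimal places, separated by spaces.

30.009 -150.008 -0.001

wrist centre = target − a_3·(cos φ, sin φ) = (-1.4020, -5.4279)
cos θ_2 = (31.4274−3²−8²)/(2·3·8) = -0.8661; θ_2 = -150.0080° (elbow-down)
β = atan2(-5.4279,-1.4020) = -104.4827°; ψ = atan2(-3.9990,-3.9288) = -134.4922°
θ_1 = β − ψ = 30.0095°
θ_3 = φ − θ_1 − θ_2 = -0.0014° (wrapped to (-180°,180°])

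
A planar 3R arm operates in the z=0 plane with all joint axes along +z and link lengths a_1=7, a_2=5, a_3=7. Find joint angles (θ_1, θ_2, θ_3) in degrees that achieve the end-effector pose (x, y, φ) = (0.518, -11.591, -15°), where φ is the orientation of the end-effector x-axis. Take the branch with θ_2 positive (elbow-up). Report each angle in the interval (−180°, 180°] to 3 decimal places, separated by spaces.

-135.003 30.011 89.992

wrist centre = target − a_3·(cos φ, sin φ) = (-6.2435, -9.7793)
cos θ_2 = (134.6151−7²−5²)/(2·7·5) = 0.8659; θ_2 = 30.0109° (elbow-up)
β = atan2(-9.7793,-6.2435) = -122.5558°; ψ = atan2(2.5008,11.3297) = 12.4475°
θ_1 = β − ψ = -135.0033°
θ_3 = φ − θ_1 − θ_2 = 89.9924° (wrapped to (-180°,180°])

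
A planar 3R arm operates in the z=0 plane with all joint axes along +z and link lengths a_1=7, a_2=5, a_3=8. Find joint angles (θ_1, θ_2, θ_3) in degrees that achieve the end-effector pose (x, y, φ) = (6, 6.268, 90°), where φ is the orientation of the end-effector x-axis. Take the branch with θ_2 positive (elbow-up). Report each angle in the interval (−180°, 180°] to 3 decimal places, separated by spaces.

wrist centre = target − a_3·(cos φ, sin φ) = (6.0000, -1.7320)
cos θ_2 = (38.9998−7²−5²)/(2·7·5) = -0.5000; θ_2 = 120.0002° (elbow-up)
β = atan2(-1.7320,6.0000) = -16.1017°; ψ = atan2(4.3301,4.5000) = 43.8979°
θ_1 = β − ψ = -59.9996°
θ_3 = φ − θ_1 − θ_2 = 29.9994° (wrapped to (-180°,180°])

-60.000 120.000 29.999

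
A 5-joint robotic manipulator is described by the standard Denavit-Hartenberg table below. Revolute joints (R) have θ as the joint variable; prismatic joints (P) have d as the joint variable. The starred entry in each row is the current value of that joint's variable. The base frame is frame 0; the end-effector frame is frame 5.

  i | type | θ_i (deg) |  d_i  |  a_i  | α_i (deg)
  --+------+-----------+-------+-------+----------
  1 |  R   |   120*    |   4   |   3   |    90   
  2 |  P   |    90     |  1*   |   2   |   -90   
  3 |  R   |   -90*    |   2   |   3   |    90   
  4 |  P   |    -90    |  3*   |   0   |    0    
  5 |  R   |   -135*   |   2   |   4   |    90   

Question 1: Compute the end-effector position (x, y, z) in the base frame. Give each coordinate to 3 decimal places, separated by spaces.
1.929 -0.998 1.000

after link 1: o_1 = (-1.5000, 2.5981, 4.0000)
after link 2: o_2 = (-0.6340, 3.0981, 6.0000)
after link 3: o_3 = (2.9641, 2.8660, 6.0000)
after link 4: o_4 = (2.9641, 2.8660, 3.0000)
after link 5: o_5 = (1.9288, -0.9977, 1.0000)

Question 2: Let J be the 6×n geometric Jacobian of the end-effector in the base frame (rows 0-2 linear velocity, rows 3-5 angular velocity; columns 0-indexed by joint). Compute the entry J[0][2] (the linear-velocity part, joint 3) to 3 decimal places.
axis z_2 = (0.5000,-0.8660,0.0000); lever o_n−o_2 = (2.5628,-4.0958,-5.0000)
cross product → J_v[:, 2] = (4.3301,2.5000,0.1716)
J_ω[:, 2] = z_2
entry J[0][2] = 4.3301

4.330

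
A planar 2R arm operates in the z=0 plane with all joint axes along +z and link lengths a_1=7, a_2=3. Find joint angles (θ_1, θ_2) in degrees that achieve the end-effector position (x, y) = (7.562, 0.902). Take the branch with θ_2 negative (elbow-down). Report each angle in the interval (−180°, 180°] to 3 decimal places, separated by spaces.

30.001 -90.003

cos θ_2 = (57.9974−7²−3²)/(2·7·3) = -0.0001; θ_2 = -90.0035° (elbow-down)
β = atan2(0.9020,7.5620) = 6.8021°; ψ = atan2(-3.0000,6.9998) = -23.1991°
θ_1 = β − ψ = 30.0013°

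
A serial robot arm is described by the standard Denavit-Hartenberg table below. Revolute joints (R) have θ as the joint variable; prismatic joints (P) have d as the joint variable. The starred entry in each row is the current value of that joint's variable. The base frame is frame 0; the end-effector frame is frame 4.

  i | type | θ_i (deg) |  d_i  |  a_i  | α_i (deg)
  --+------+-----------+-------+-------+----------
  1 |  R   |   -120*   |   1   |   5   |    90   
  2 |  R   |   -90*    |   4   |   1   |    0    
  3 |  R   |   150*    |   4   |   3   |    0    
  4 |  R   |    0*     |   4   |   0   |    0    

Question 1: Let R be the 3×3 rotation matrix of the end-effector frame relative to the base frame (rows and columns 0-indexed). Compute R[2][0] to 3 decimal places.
End-effector x-axis (col 0 of R) = (-0.2500,-0.4330,0.8660)
R[2][0] = 0.8660

0.866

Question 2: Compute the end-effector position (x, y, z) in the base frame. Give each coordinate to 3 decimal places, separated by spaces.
after link 1: o_1 = (-2.5000, -4.3301, 1.0000)
after link 2: o_2 = (-5.9641, -2.3301, 0.0000)
after link 3: o_3 = (-10.1782, -1.6292, 2.5981)
after link 4: o_4 = (-13.6423, 0.3708, 2.5981)

-13.642 0.371 2.598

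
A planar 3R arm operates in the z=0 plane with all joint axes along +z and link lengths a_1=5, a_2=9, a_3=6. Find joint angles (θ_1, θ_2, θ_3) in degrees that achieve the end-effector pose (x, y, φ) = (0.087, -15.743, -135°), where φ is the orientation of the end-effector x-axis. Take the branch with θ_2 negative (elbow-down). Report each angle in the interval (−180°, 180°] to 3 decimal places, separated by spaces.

-30.005 -59.997 -44.998

wrist centre = target − a_3·(cos φ, sin φ) = (4.3296, -11.5004)
cos θ_2 = (151.0041−5²−9²)/(2·5·9) = 0.5000; θ_2 = -59.9970° (elbow-down)
β = atan2(-11.5004,4.3296) = -69.3697°; ψ = atan2(-7.7940,9.5004) = -39.3650°
θ_1 = β − ψ = -30.0048°
θ_3 = φ − θ_1 − θ_2 = -44.9982° (wrapped to (-180°,180°])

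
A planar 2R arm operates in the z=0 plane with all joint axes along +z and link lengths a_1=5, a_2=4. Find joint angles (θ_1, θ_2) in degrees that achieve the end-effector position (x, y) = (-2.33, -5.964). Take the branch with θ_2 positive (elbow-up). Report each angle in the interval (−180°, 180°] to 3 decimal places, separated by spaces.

-150.000 90.003

cos θ_2 = (40.9982−5²−4²)/(2·5·4) = -0.0000; θ_2 = 90.0026° (elbow-up)
β = atan2(-5.9640,-2.3300) = -111.3395°; ψ = atan2(4.0000,4.9998) = 38.6608°
θ_1 = β − ψ = -150.0003°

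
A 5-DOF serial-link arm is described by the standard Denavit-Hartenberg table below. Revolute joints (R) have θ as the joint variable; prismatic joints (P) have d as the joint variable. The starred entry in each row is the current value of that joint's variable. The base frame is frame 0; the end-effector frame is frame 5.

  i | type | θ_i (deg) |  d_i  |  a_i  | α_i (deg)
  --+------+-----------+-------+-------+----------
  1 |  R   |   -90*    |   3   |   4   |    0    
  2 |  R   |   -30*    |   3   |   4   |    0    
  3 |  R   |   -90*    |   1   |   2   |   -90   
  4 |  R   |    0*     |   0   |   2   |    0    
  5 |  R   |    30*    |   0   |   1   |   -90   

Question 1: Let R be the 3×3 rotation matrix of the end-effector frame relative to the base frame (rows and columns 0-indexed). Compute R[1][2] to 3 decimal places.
-0.250

End-effector z-axis (col 2 of R) = (0.4330,-0.2500,-0.8660)
R[1][2] = -0.2500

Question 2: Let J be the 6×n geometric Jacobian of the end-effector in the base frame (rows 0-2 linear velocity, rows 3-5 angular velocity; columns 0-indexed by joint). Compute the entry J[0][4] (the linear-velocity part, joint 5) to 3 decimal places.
0.433

axis z_4 = (-0.5000,-0.8660,0.0000); lever o_n−o_4 = (-0.7500,0.4330,-0.5000)
cross product → J_v[:, 4] = (0.4330,-0.2500,-0.8660)
J_ω[:, 4] = z_4
entry J[0][4] = 0.4330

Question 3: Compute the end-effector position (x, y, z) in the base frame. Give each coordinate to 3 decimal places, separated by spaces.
-6.214 -5.031 6.500

after link 1: o_1 = (0.0000, -4.0000, 3.0000)
after link 2: o_2 = (-2.0000, -7.4641, 6.0000)
after link 3: o_3 = (-3.7321, -6.4641, 7.0000)
after link 4: o_4 = (-5.4641, -5.4641, 7.0000)
after link 5: o_5 = (-6.2141, -5.0311, 6.5000)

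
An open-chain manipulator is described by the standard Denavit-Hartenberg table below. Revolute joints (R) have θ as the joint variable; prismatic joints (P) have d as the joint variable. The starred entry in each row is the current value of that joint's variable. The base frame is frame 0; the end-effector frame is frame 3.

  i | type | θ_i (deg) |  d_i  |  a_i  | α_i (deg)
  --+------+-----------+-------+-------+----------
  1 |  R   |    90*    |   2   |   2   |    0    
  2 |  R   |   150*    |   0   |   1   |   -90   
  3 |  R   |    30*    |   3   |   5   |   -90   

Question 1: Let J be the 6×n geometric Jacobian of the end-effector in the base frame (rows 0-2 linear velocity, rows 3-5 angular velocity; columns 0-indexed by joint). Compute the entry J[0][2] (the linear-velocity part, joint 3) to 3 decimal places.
1.250

axis z_2 = (0.8660,-0.5000,0.0000); lever o_n−o_2 = (0.4330,-5.2500,-2.5000)
cross product → J_v[:, 2] = (1.2500,2.1651,-4.3301)
J_ω[:, 2] = z_2
entry J[0][2] = 1.2500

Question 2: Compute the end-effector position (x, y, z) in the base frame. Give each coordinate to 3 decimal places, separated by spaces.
-0.067 -4.116 -0.500

after link 1: o_1 = (0.0000, 2.0000, 2.0000)
after link 2: o_2 = (-0.5000, 1.1340, 2.0000)
after link 3: o_3 = (-0.0670, -4.1160, -0.5000)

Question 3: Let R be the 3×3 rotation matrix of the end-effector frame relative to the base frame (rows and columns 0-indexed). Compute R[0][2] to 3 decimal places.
0.250

End-effector z-axis (col 2 of R) = (0.2500,0.4330,-0.8660)
R[0][2] = 0.2500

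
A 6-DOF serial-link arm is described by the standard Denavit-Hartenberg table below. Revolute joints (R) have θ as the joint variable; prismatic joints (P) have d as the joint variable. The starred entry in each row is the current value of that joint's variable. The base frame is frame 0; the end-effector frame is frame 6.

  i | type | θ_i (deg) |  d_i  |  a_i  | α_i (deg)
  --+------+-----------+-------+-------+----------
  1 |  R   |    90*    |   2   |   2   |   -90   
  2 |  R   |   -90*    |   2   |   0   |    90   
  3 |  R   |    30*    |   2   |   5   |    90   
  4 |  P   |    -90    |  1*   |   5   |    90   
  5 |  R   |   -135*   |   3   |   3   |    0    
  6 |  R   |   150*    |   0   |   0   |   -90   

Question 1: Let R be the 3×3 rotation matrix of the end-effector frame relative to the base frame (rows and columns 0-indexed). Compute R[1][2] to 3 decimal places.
-0.259

End-effector z-axis (col 2 of R) = (0.8365,-0.2588,0.4830)
R[1][2] = -0.2588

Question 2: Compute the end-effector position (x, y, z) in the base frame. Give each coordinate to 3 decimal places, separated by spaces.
after link 1: o_1 = (0.0000, 2.0000, 2.0000)
after link 2: o_2 = (-2.0000, 2.0000, 2.0000)
after link 3: o_3 = (-4.5000, 0.0000, 6.3301)
after link 4: o_4 = (-3.6340, 5.0000, 6.8301)
after link 5: o_5 = (-3.9711, 2.8787, 3.1714)
after link 6: o_6 = (-3.9711, 2.8787, 3.1714)

-3.971 2.879 3.171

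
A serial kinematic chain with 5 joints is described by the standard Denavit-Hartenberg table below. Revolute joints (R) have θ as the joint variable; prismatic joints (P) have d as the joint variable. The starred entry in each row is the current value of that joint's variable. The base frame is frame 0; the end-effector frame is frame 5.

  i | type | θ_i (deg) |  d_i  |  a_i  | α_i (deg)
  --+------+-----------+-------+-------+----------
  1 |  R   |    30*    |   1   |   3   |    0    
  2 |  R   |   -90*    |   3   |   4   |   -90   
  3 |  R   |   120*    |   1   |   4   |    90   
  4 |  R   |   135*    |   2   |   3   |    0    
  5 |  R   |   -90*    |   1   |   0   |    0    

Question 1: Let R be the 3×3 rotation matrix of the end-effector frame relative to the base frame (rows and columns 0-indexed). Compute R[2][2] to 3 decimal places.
End-effector z-axis (col 2 of R) = (0.4330,-0.7500,-0.5000)
R[2][2] = -0.5000

-0.500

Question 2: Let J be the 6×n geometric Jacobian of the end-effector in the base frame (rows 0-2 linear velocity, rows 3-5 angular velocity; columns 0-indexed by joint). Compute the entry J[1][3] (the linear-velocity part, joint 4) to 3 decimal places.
-1.979

axis z_3 = (0.4330,-0.7500,-0.5000); lever o_n−o_3 = (3.6665,-2.1079,0.3371)
cross product → J_v[:, 3] = (-1.3068,-1.9792,1.8371)
J_ω[:, 3] = z_3
entry J[1][3] = -1.9792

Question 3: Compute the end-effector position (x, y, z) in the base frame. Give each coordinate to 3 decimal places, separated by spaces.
after link 1: o_1 = (2.5981, 1.5000, 1.0000)
after link 2: o_2 = (4.5981, -1.9641, 4.0000)
after link 3: o_3 = (4.4641, 0.2679, 0.5359)
after link 4: o_4 = (7.6976, -1.0899, 1.3730)
after link 5: o_5 = (8.1306, -1.8399, 0.8730)

8.131 -1.840 0.873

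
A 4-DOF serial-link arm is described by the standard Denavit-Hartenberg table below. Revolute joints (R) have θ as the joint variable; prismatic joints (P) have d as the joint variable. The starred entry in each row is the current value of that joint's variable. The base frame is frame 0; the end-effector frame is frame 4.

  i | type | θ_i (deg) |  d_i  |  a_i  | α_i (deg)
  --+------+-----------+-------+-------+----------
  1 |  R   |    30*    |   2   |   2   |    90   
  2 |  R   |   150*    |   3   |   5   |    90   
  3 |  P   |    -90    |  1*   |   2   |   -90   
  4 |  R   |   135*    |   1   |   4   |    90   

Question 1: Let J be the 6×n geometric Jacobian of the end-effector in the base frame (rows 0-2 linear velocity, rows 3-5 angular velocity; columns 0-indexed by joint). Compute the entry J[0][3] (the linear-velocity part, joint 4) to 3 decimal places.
axis z_3 = (-0.7500,-0.4330,0.5000); lever o_n−o_3 = (-0.5605,-3.5896,-1.9495)
cross product → J_v[:, 3] = (2.6390,-1.7424,2.4495)
J_ω[:, 3] = z_3
entry J[0][3] = 2.6390

2.639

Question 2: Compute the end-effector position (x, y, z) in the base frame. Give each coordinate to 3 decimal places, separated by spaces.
-1.645 -5.371 3.417

after link 1: o_1 = (1.7321, 1.0000, 2.0000)
after link 2: o_2 = (-0.5179, -3.7631, 4.5000)
after link 3: o_3 = (-1.0849, -1.7811, 5.3660)
after link 4: o_4 = (-1.6455, -5.3707, 3.4165)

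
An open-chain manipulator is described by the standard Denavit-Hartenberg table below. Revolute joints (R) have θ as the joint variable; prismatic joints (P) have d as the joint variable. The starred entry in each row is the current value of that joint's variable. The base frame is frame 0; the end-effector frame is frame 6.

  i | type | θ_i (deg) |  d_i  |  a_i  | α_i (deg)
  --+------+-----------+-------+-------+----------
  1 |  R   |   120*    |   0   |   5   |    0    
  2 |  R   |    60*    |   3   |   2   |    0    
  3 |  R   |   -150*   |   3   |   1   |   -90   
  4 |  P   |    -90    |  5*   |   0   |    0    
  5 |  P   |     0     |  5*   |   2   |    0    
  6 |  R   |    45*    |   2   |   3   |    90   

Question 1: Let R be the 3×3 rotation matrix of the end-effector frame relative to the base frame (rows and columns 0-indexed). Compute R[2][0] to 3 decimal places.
0.707

End-effector x-axis (col 0 of R) = (0.6124,0.3536,0.7071)
R[2][0] = 0.7071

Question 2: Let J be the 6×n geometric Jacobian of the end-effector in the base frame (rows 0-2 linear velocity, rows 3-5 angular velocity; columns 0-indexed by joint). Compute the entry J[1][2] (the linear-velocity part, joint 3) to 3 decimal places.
-3.297

axis z_2 = (0.0000,0.0000,1.0000); lever o_n−o_2 = (-3.2969,11.9530,7.1213)
cross product → J_v[:, 2] = (-11.9530,-3.2969,0.0000)
J_ω[:, 2] = z_2
entry J[1][2] = -3.2969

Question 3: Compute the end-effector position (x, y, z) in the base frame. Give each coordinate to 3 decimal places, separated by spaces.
-7.797 16.283 10.121

after link 1: o_1 = (-2.5000, 4.3301, 0.0000)
after link 2: o_2 = (-4.5000, 4.3301, 3.0000)
after link 3: o_3 = (-3.6340, 4.8301, 6.0000)
after link 4: o_4 = (-6.1340, 9.1603, 6.0000)
after link 5: o_5 = (-8.6340, 13.4904, 8.0000)
after link 6: o_6 = (-7.7969, 16.2831, 10.1213)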